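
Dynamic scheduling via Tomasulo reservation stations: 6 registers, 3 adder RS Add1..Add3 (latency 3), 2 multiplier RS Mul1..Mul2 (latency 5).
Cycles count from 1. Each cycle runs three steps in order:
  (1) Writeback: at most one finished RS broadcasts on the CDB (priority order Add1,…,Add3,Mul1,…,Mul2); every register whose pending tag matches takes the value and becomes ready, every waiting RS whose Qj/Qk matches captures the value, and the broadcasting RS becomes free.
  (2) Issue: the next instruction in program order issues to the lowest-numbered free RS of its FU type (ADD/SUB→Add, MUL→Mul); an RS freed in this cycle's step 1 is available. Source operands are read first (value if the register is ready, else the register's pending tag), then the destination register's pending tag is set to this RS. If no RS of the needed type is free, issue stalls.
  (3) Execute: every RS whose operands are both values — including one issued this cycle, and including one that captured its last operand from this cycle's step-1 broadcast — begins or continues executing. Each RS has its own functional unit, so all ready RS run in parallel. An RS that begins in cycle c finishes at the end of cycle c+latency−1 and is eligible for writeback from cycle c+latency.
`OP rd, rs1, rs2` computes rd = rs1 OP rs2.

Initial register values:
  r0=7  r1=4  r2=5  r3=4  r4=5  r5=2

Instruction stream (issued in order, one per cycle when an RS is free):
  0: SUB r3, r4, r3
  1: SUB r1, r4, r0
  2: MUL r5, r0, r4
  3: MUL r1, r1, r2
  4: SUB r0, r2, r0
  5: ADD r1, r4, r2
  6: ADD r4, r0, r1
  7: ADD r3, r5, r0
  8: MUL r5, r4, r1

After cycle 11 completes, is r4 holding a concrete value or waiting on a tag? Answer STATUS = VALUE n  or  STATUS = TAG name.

c1: issue SUB r3<-Add1 | r0:7,r1:4,r2:5,r3:Add1,r4:5,r5:2
c2: issue SUB r1<-Add2 | r0:7,r1:Add2,r2:5,r3:Add1,r4:5,r5:2
c3: issue MUL r5<-Mul1 | r0:7,r1:Add2,r2:5,r3:Add1,r4:5,r5:Mul1
c4: CDB Add1=1; issue MUL r1<-Mul2 | r0:7,r1:Mul2,r2:5,r3:1,r4:5,r5:Mul1
c5: CDB Add2=-2; issue SUB r0<-Add1 | r0:Add1,r1:Mul2,r2:5,r3:1,r4:5,r5:Mul1
c6: issue ADD r1<-Add2 | r0:Add1,r1:Add2,r2:5,r3:1,r4:5,r5:Mul1
c7: issue ADD r4<-Add3 | r0:Add1,r1:Add2,r2:5,r3:1,r4:Add3,r5:Mul1
c8: CDB Add1=-2; issue ADD r3<-Add1 | r0:-2,r1:Add2,r2:5,r3:Add1,r4:Add3,r5:Mul1
c9: CDB Add2=10; stall | r0:-2,r1:10,r2:5,r3:Add1,r4:Add3,r5:Mul1
c10: CDB Mul1=35; issue MUL r5<-Mul1 | r0:-2,r1:10,r2:5,r3:Add1,r4:Add3,r5:Mul1
c11: CDB Mul2=-10 | r0:-2,r1:10,r2:5,r3:Add1,r4:Add3,r5:Mul1

STATUS = TAG Add3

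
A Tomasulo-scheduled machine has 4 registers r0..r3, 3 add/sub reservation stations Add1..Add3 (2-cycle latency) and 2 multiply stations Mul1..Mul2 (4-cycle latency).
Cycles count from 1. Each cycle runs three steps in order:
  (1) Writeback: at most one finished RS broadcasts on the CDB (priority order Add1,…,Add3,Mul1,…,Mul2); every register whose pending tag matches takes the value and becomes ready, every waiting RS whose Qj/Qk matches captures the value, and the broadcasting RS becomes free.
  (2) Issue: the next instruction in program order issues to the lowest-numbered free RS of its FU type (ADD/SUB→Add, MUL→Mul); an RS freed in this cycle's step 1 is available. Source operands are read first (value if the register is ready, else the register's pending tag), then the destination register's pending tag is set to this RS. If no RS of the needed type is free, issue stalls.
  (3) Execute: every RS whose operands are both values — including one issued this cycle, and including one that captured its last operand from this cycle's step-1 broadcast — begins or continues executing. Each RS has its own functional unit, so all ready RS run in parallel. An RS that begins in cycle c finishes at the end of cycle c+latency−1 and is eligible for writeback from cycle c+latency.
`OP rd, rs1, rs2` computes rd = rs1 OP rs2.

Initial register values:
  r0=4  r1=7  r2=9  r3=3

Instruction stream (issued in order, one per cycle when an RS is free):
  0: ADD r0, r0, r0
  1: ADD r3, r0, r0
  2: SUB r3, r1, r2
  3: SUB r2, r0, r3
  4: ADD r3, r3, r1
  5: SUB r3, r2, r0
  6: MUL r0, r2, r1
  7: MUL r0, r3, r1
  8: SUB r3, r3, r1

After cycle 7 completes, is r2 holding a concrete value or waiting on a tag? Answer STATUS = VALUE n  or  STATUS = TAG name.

STATUS = TAG Add3

  c1: issue ADD r0<-Add1  regs: r0:Add1,r1:7,r2:9,r3:3
  c2: issue ADD r3<-Add2  regs: r0:Add1,r1:7,r2:9,r3:Add2
  c3: CDB Add1=8; issue SUB r3<-Add1  regs: r0:8,r1:7,r2:9,r3:Add1
  c4: issue SUB r2<-Add3  regs: r0:8,r1:7,r2:Add3,r3:Add1
  c5: CDB Add1=-2; issue ADD r3<-Add1  regs: r0:8,r1:7,r2:Add3,r3:Add1
  c6: CDB Add2=16; issue SUB r3<-Add2  regs: r0:8,r1:7,r2:Add3,r3:Add2
  c7: CDB Add1=5; issue MUL r0<-Mul1  regs: r0:Mul1,r1:7,r2:Add3,r3:Add2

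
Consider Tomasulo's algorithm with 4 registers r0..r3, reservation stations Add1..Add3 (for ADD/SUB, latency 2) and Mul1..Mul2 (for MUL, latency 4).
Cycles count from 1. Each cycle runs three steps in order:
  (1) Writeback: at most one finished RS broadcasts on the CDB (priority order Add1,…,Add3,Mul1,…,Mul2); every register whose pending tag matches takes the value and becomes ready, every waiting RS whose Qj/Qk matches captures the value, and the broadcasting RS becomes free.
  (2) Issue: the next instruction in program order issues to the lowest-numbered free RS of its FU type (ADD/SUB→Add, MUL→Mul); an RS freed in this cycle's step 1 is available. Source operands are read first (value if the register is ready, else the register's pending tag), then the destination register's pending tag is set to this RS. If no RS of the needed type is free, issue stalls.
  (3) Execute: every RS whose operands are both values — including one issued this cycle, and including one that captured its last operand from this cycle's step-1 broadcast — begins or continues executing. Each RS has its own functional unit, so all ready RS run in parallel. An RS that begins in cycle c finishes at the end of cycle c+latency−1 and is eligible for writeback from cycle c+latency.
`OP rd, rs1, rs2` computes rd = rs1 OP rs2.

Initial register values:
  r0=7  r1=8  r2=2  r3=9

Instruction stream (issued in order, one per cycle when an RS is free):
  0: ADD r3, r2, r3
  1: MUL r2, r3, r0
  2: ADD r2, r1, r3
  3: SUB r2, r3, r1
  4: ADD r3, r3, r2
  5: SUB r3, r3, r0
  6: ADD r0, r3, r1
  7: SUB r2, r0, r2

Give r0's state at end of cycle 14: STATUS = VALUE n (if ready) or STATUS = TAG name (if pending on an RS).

c1: issue ADD r3<-Add1 | r0:7,r1:8,r2:2,r3:Add1
c2: issue MUL r2<-Mul1 | r0:7,r1:8,r2:Mul1,r3:Add1
c3: CDB Add1=11; issue ADD r2<-Add1 | r0:7,r1:8,r2:Add1,r3:11
c4: issue SUB r2<-Add2 | r0:7,r1:8,r2:Add2,r3:11
c5: CDB Add1=19; issue ADD r3<-Add1 | r0:7,r1:8,r2:Add2,r3:Add1
c6: CDB Add2=3; issue SUB r3<-Add2 | r0:7,r1:8,r2:3,r3:Add2
c7: CDB Mul1=77; issue ADD r0<-Add3 | r0:Add3,r1:8,r2:3,r3:Add2
c8: CDB Add1=14; issue SUB r2<-Add1 | r0:Add3,r1:8,r2:Add1,r3:Add2
c9: - | r0:Add3,r1:8,r2:Add1,r3:Add2
c10: CDB Add2=7 | r0:Add3,r1:8,r2:Add1,r3:7
c11: - | r0:Add3,r1:8,r2:Add1,r3:7
c12: CDB Add3=15 | r0:15,r1:8,r2:Add1,r3:7
c13: - | r0:15,r1:8,r2:Add1,r3:7
c14: CDB Add1=12 | r0:15,r1:8,r2:12,r3:7

STATUS = VALUE 15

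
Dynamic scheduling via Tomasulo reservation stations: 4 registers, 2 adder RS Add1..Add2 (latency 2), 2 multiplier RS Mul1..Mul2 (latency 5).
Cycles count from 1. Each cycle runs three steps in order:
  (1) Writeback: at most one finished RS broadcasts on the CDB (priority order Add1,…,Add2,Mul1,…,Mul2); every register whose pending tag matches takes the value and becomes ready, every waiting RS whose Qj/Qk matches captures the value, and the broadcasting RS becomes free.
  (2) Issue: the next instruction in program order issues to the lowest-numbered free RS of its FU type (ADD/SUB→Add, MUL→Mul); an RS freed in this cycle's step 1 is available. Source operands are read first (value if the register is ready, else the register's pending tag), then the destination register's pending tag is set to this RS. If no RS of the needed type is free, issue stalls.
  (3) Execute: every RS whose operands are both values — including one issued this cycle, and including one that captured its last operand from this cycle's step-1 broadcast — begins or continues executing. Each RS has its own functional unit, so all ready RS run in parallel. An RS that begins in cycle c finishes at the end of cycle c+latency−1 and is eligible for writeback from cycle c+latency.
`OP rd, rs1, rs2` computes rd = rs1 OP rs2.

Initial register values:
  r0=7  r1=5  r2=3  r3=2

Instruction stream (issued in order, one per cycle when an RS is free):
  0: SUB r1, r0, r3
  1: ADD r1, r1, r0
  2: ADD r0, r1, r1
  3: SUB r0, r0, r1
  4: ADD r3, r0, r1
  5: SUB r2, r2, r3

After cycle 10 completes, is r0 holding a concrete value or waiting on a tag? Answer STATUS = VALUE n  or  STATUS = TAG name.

c1: issue SUB r1<-Add1 | r0:7,r1:Add1,r2:3,r3:2
c2: issue ADD r1<-Add2 | r0:7,r1:Add2,r2:3,r3:2
c3: CDB Add1=5; issue ADD r0<-Add1 | r0:Add1,r1:Add2,r2:3,r3:2
c4: stall | r0:Add1,r1:Add2,r2:3,r3:2
c5: CDB Add2=12; issue SUB r0<-Add2 | r0:Add2,r1:12,r2:3,r3:2
c6: stall | r0:Add2,r1:12,r2:3,r3:2
c7: CDB Add1=24; issue ADD r3<-Add1 | r0:Add2,r1:12,r2:3,r3:Add1
c8: stall | r0:Add2,r1:12,r2:3,r3:Add1
c9: CDB Add2=12; issue SUB r2<-Add2 | r0:12,r1:12,r2:Add2,r3:Add1
c10: - | r0:12,r1:12,r2:Add2,r3:Add1

STATUS = VALUE 12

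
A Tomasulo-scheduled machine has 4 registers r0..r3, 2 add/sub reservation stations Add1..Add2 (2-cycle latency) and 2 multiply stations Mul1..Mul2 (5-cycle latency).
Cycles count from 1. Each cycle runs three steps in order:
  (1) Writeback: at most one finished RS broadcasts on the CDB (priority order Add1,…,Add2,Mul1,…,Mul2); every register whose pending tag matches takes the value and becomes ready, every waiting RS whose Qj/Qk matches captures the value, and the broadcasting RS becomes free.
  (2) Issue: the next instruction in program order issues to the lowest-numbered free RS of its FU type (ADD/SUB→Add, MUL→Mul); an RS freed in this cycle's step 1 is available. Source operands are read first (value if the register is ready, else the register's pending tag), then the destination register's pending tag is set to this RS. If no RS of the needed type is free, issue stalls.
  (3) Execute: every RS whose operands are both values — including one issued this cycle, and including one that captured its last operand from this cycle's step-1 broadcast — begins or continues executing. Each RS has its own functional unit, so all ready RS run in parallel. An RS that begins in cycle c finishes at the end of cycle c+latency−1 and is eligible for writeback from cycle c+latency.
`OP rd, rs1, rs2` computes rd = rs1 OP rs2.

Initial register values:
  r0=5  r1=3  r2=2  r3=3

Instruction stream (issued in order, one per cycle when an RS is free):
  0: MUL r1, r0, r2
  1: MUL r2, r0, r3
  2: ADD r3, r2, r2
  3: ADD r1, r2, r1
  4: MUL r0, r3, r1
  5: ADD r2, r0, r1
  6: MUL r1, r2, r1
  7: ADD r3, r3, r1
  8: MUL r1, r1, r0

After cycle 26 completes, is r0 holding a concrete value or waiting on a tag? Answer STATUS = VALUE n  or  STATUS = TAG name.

  c1: issue MUL r1<-Mul1  regs: r0:5,r1:Mul1,r2:2,r3:3
  c2: issue MUL r2<-Mul2  regs: r0:5,r1:Mul1,r2:Mul2,r3:3
  c3: issue ADD r3<-Add1  regs: r0:5,r1:Mul1,r2:Mul2,r3:Add1
  c4: issue ADD r1<-Add2  regs: r0:5,r1:Add2,r2:Mul2,r3:Add1
  c5: stall  regs: r0:5,r1:Add2,r2:Mul2,r3:Add1
  c6: CDB Mul1=10; issue MUL r0<-Mul1  regs: r0:Mul1,r1:Add2,r2:Mul2,r3:Add1
  c7: CDB Mul2=15; stall  regs: r0:Mul1,r1:Add2,r2:15,r3:Add1
  c8: stall  regs: r0:Mul1,r1:Add2,r2:15,r3:Add1
  c9: CDB Add1=30; issue ADD r2<-Add1  regs: r0:Mul1,r1:Add2,r2:Add1,r3:30
  c10: CDB Add2=25; issue MUL r1<-Mul2  regs: r0:Mul1,r1:Mul2,r2:Add1,r3:30
  c11: issue ADD r3<-Add2  regs: r0:Mul1,r1:Mul2,r2:Add1,r3:Add2
  c12: stall  regs: r0:Mul1,r1:Mul2,r2:Add1,r3:Add2
  c13: stall  regs: r0:Mul1,r1:Mul2,r2:Add1,r3:Add2
  c14: stall  regs: r0:Mul1,r1:Mul2,r2:Add1,r3:Add2
  c15: CDB Mul1=750; issue MUL r1<-Mul1  regs: r0:750,r1:Mul1,r2:Add1,r3:Add2
  c16: -  regs: r0:750,r1:Mul1,r2:Add1,r3:Add2
  c17: CDB Add1=775  regs: r0:750,r1:Mul1,r2:775,r3:Add2
  c18: -  regs: r0:750,r1:Mul1,r2:775,r3:Add2
  c19: -  regs: r0:750,r1:Mul1,r2:775,r3:Add2
  c20: -  regs: r0:750,r1:Mul1,r2:775,r3:Add2
  c21: -  regs: r0:750,r1:Mul1,r2:775,r3:Add2
  c22: CDB Mul2=19375  regs: r0:750,r1:Mul1,r2:775,r3:Add2
  c23: -  regs: r0:750,r1:Mul1,r2:775,r3:Add2
  c24: CDB Add2=19405  regs: r0:750,r1:Mul1,r2:775,r3:19405
  c25: -  regs: r0:750,r1:Mul1,r2:775,r3:19405
  c26: -  regs: r0:750,r1:Mul1,r2:775,r3:19405

STATUS = VALUE 750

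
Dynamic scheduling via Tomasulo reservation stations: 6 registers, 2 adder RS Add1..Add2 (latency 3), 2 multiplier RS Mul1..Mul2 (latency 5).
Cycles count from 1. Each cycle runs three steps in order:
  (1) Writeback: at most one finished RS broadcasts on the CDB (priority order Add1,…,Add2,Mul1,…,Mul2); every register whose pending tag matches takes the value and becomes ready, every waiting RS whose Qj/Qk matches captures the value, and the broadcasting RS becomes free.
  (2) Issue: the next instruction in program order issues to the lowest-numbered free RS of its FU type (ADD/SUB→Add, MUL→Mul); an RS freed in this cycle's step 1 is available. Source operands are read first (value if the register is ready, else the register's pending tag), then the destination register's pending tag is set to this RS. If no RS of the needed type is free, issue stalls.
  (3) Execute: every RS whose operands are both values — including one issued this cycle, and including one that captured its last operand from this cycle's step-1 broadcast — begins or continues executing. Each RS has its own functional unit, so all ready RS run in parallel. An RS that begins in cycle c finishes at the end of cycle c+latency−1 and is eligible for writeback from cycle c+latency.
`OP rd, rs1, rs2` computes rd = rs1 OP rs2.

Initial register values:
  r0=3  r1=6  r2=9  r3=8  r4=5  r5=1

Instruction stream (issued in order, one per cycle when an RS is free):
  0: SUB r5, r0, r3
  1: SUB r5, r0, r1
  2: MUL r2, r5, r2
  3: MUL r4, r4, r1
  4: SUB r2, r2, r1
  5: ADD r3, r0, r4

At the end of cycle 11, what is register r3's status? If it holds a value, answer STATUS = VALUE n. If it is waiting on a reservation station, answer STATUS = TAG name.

cycle 1: issue SUB r5<-Add1 // r0:3,r1:6,r2:9,r3:8,r4:5,r5:Add1
cycle 2: issue SUB r5<-Add2 // r0:3,r1:6,r2:9,r3:8,r4:5,r5:Add2
cycle 3: issue MUL r2<-Mul1 // r0:3,r1:6,r2:Mul1,r3:8,r4:5,r5:Add2
cycle 4: CDB Add1=-5; issue MUL r4<-Mul2 // r0:3,r1:6,r2:Mul1,r3:8,r4:Mul2,r5:Add2
cycle 5: CDB Add2=-3; issue SUB r2<-Add1 // r0:3,r1:6,r2:Add1,r3:8,r4:Mul2,r5:-3
cycle 6: issue ADD r3<-Add2 // r0:3,r1:6,r2:Add1,r3:Add2,r4:Mul2,r5:-3
cycle 7: - // r0:3,r1:6,r2:Add1,r3:Add2,r4:Mul2,r5:-3
cycle 8: - // r0:3,r1:6,r2:Add1,r3:Add2,r4:Mul2,r5:-3
cycle 9: CDB Mul2=30 // r0:3,r1:6,r2:Add1,r3:Add2,r4:30,r5:-3
cycle 10: CDB Mul1=-27 // r0:3,r1:6,r2:Add1,r3:Add2,r4:30,r5:-3
cycle 11: - // r0:3,r1:6,r2:Add1,r3:Add2,r4:30,r5:-3

STATUS = TAG Add2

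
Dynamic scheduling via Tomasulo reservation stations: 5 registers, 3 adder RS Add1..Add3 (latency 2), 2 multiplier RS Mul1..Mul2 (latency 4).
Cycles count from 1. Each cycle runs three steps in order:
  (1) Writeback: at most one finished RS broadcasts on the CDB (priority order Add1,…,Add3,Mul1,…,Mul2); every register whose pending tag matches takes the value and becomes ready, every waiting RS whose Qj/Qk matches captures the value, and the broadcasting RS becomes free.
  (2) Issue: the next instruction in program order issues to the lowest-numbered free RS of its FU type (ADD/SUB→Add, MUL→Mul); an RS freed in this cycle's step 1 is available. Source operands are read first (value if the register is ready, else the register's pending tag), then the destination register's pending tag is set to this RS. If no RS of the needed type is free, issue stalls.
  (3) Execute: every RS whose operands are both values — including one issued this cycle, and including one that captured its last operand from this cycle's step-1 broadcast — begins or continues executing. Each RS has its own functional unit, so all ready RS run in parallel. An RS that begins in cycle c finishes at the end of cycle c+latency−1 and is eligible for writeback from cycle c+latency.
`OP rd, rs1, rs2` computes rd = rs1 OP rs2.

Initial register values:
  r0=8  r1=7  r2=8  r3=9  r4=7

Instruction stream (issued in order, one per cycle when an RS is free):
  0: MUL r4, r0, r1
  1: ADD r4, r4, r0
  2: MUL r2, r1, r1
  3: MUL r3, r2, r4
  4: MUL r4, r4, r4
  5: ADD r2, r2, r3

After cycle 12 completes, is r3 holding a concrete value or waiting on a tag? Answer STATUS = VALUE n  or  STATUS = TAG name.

STATUS = VALUE 3136

  c1: issue MUL r4<-Mul1  regs: r0:8,r1:7,r2:8,r3:9,r4:Mul1
  c2: issue ADD r4<-Add1  regs: r0:8,r1:7,r2:8,r3:9,r4:Add1
  c3: issue MUL r2<-Mul2  regs: r0:8,r1:7,r2:Mul2,r3:9,r4:Add1
  c4: stall  regs: r0:8,r1:7,r2:Mul2,r3:9,r4:Add1
  c5: CDB Mul1=56; issue MUL r3<-Mul1  regs: r0:8,r1:7,r2:Mul2,r3:Mul1,r4:Add1
  c6: stall  regs: r0:8,r1:7,r2:Mul2,r3:Mul1,r4:Add1
  c7: CDB Add1=64; stall  regs: r0:8,r1:7,r2:Mul2,r3:Mul1,r4:64
  c8: CDB Mul2=49; issue MUL r4<-Mul2  regs: r0:8,r1:7,r2:49,r3:Mul1,r4:Mul2
  c9: issue ADD r2<-Add1  regs: r0:8,r1:7,r2:Add1,r3:Mul1,r4:Mul2
  c10: -  regs: r0:8,r1:7,r2:Add1,r3:Mul1,r4:Mul2
  c11: -  regs: r0:8,r1:7,r2:Add1,r3:Mul1,r4:Mul2
  c12: CDB Mul1=3136  regs: r0:8,r1:7,r2:Add1,r3:3136,r4:Mul2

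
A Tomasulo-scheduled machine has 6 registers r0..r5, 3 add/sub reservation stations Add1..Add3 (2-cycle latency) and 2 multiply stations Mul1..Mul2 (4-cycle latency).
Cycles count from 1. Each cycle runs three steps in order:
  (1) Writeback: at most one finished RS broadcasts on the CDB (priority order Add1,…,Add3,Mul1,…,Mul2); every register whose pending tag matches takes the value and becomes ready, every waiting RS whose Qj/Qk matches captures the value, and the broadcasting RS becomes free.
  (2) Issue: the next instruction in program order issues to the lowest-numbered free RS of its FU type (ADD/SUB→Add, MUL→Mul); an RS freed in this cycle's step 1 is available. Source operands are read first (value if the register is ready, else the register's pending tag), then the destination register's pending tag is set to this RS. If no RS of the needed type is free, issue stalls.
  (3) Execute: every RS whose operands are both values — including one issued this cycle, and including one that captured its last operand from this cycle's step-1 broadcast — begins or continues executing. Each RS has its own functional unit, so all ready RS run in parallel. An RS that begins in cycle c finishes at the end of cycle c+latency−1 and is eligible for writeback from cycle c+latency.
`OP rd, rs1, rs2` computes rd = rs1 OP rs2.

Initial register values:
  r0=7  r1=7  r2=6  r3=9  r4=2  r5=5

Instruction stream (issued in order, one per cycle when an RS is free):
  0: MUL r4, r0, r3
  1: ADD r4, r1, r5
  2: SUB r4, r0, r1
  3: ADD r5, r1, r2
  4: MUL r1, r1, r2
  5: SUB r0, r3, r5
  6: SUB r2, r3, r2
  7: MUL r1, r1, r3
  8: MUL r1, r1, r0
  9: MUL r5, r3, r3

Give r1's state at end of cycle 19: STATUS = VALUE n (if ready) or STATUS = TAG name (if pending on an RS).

STATUS = VALUE -1512

  c1: issue MUL r4<-Mul1  regs: r0:7,r1:7,r2:6,r3:9,r4:Mul1,r5:5
  c2: issue ADD r4<-Add1  regs: r0:7,r1:7,r2:6,r3:9,r4:Add1,r5:5
  c3: issue SUB r4<-Add2  regs: r0:7,r1:7,r2:6,r3:9,r4:Add2,r5:5
  c4: CDB Add1=12; issue ADD r5<-Add1  regs: r0:7,r1:7,r2:6,r3:9,r4:Add2,r5:Add1
  c5: CDB Add2=0; issue MUL r1<-Mul2  regs: r0:7,r1:Mul2,r2:6,r3:9,r4:0,r5:Add1
  c6: CDB Add1=13; issue SUB r0<-Add1  regs: r0:Add1,r1:Mul2,r2:6,r3:9,r4:0,r5:13
  c7: CDB Mul1=63; issue SUB r2<-Add2  regs: r0:Add1,r1:Mul2,r2:Add2,r3:9,r4:0,r5:13
  c8: CDB Add1=-4; issue MUL r1<-Mul1  regs: r0:-4,r1:Mul1,r2:Add2,r3:9,r4:0,r5:13
  c9: CDB Add2=3; stall  regs: r0:-4,r1:Mul1,r2:3,r3:9,r4:0,r5:13
  c10: CDB Mul2=42; issue MUL r1<-Mul2  regs: r0:-4,r1:Mul2,r2:3,r3:9,r4:0,r5:13
  c11: stall  regs: r0:-4,r1:Mul2,r2:3,r3:9,r4:0,r5:13
  c12: stall  regs: r0:-4,r1:Mul2,r2:3,r3:9,r4:0,r5:13
  c13: stall  regs: r0:-4,r1:Mul2,r2:3,r3:9,r4:0,r5:13
  c14: CDB Mul1=378; issue MUL r5<-Mul1  regs: r0:-4,r1:Mul2,r2:3,r3:9,r4:0,r5:Mul1
  c15: -  regs: r0:-4,r1:Mul2,r2:3,r3:9,r4:0,r5:Mul1
  c16: -  regs: r0:-4,r1:Mul2,r2:3,r3:9,r4:0,r5:Mul1
  c17: -  regs: r0:-4,r1:Mul2,r2:3,r3:9,r4:0,r5:Mul1
  c18: CDB Mul1=81  regs: r0:-4,r1:Mul2,r2:3,r3:9,r4:0,r5:81
  c19: CDB Mul2=-1512  regs: r0:-4,r1:-1512,r2:3,r3:9,r4:0,r5:81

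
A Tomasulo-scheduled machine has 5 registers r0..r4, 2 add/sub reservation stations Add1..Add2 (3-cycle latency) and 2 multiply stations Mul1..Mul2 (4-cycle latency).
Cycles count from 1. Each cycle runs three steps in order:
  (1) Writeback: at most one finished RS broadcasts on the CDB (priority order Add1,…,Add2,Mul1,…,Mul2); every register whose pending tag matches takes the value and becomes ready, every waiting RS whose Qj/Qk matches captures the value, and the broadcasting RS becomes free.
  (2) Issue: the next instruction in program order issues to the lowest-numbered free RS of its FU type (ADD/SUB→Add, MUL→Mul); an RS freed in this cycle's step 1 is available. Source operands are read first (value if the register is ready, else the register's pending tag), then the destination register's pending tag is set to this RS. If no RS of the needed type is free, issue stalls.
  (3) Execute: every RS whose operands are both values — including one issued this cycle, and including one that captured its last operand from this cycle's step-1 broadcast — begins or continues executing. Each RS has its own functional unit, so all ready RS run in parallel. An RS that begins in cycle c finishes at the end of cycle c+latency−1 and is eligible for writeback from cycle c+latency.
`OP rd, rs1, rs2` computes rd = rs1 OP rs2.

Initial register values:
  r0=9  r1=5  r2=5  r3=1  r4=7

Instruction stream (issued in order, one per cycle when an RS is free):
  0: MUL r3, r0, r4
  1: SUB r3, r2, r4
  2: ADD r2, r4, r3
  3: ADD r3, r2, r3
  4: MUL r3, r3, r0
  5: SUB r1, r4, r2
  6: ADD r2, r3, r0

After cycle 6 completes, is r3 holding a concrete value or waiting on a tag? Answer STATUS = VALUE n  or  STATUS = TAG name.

cycle 1: issue MUL r3<-Mul1 // r0:9,r1:5,r2:5,r3:Mul1,r4:7
cycle 2: issue SUB r3<-Add1 // r0:9,r1:5,r2:5,r3:Add1,r4:7
cycle 3: issue ADD r2<-Add2 // r0:9,r1:5,r2:Add2,r3:Add1,r4:7
cycle 4: stall // r0:9,r1:5,r2:Add2,r3:Add1,r4:7
cycle 5: CDB Add1=-2; issue ADD r3<-Add1 // r0:9,r1:5,r2:Add2,r3:Add1,r4:7
cycle 6: CDB Mul1=63; issue MUL r3<-Mul1 // r0:9,r1:5,r2:Add2,r3:Mul1,r4:7

STATUS = TAG Mul1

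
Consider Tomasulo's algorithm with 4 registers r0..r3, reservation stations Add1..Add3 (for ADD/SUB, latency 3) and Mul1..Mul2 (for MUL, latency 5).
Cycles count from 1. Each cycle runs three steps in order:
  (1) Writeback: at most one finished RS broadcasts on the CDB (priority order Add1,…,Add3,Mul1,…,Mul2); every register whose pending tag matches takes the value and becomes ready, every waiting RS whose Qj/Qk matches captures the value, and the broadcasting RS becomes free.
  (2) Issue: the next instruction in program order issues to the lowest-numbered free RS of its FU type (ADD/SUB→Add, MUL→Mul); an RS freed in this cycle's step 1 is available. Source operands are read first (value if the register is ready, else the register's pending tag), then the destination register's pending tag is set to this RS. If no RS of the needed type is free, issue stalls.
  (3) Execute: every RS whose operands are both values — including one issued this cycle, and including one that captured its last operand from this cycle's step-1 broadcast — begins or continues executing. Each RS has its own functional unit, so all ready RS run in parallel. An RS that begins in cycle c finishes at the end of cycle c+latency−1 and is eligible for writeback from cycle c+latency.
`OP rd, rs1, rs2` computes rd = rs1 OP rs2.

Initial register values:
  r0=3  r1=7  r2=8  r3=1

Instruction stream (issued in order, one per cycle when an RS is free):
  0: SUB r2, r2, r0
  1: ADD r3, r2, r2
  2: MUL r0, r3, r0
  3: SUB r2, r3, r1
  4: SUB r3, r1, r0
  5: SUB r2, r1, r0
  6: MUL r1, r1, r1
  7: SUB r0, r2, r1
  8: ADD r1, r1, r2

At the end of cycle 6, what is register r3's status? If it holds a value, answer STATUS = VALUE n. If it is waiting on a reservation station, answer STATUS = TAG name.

STATUS = TAG Add3

  c1: issue SUB r2<-Add1  regs: r0:3,r1:7,r2:Add1,r3:1
  c2: issue ADD r3<-Add2  regs: r0:3,r1:7,r2:Add1,r3:Add2
  c3: issue MUL r0<-Mul1  regs: r0:Mul1,r1:7,r2:Add1,r3:Add2
  c4: CDB Add1=5; issue SUB r2<-Add1  regs: r0:Mul1,r1:7,r2:Add1,r3:Add2
  c5: issue SUB r3<-Add3  regs: r0:Mul1,r1:7,r2:Add1,r3:Add3
  c6: stall  regs: r0:Mul1,r1:7,r2:Add1,r3:Add3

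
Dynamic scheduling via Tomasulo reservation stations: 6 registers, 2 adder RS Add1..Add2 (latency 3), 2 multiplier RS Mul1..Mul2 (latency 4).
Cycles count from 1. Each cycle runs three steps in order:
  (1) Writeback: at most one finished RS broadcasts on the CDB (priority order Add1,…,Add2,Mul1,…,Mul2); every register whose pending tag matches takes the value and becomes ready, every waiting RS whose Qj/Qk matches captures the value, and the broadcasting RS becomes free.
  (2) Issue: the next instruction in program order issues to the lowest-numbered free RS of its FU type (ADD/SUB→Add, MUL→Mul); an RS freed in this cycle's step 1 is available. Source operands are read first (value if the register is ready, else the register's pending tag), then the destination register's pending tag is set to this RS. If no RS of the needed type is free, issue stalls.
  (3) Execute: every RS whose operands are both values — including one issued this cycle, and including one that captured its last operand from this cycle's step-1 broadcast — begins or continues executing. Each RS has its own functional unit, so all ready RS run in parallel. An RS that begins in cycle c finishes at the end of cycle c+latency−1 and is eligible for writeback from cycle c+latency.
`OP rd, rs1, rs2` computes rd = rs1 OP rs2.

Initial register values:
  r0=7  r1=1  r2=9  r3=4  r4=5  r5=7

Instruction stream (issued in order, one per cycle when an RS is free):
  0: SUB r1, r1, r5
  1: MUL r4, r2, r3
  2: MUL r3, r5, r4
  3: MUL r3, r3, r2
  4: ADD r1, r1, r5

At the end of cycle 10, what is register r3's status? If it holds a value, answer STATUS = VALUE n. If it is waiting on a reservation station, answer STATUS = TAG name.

STATUS = TAG Mul1

cycle 1: issue SUB r1<-Add1 // r0:7,r1:Add1,r2:9,r3:4,r4:5,r5:7
cycle 2: issue MUL r4<-Mul1 // r0:7,r1:Add1,r2:9,r3:4,r4:Mul1,r5:7
cycle 3: issue MUL r3<-Mul2 // r0:7,r1:Add1,r2:9,r3:Mul2,r4:Mul1,r5:7
cycle 4: CDB Add1=-6; stall // r0:7,r1:-6,r2:9,r3:Mul2,r4:Mul1,r5:7
cycle 5: stall // r0:7,r1:-6,r2:9,r3:Mul2,r4:Mul1,r5:7
cycle 6: CDB Mul1=36; issue MUL r3<-Mul1 // r0:7,r1:-6,r2:9,r3:Mul1,r4:36,r5:7
cycle 7: issue ADD r1<-Add1 // r0:7,r1:Add1,r2:9,r3:Mul1,r4:36,r5:7
cycle 8: - // r0:7,r1:Add1,r2:9,r3:Mul1,r4:36,r5:7
cycle 9: - // r0:7,r1:Add1,r2:9,r3:Mul1,r4:36,r5:7
cycle 10: CDB Add1=1 // r0:7,r1:1,r2:9,r3:Mul1,r4:36,r5:7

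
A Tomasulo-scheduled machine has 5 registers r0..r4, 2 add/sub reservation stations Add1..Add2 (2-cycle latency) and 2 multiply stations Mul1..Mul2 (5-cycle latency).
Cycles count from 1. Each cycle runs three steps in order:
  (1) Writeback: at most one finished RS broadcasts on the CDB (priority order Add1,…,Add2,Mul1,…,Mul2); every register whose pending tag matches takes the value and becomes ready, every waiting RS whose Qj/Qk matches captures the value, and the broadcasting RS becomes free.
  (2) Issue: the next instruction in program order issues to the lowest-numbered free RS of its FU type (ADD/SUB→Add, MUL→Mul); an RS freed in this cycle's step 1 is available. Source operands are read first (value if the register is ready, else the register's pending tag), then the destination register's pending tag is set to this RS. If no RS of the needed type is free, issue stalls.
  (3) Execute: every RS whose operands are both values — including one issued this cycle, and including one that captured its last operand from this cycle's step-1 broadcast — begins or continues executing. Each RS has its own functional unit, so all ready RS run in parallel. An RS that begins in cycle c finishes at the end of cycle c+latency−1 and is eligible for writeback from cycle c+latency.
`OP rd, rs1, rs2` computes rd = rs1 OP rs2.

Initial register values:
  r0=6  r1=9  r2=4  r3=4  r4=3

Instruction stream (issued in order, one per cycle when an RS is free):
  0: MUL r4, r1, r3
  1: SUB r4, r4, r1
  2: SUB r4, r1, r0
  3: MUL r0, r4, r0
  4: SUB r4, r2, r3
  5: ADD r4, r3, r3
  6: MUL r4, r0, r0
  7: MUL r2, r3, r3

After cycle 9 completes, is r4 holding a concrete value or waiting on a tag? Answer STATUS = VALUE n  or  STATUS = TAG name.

STATUS = TAG Mul1

c1: issue MUL r4<-Mul1 | r0:6,r1:9,r2:4,r3:4,r4:Mul1
c2: issue SUB r4<-Add1 | r0:6,r1:9,r2:4,r3:4,r4:Add1
c3: issue SUB r4<-Add2 | r0:6,r1:9,r2:4,r3:4,r4:Add2
c4: issue MUL r0<-Mul2 | r0:Mul2,r1:9,r2:4,r3:4,r4:Add2
c5: CDB Add2=3; issue SUB r4<-Add2 | r0:Mul2,r1:9,r2:4,r3:4,r4:Add2
c6: CDB Mul1=36; stall | r0:Mul2,r1:9,r2:4,r3:4,r4:Add2
c7: CDB Add2=0; issue ADD r4<-Add2 | r0:Mul2,r1:9,r2:4,r3:4,r4:Add2
c8: CDB Add1=27; issue MUL r4<-Mul1 | r0:Mul2,r1:9,r2:4,r3:4,r4:Mul1
c9: CDB Add2=8; stall | r0:Mul2,r1:9,r2:4,r3:4,r4:Mul1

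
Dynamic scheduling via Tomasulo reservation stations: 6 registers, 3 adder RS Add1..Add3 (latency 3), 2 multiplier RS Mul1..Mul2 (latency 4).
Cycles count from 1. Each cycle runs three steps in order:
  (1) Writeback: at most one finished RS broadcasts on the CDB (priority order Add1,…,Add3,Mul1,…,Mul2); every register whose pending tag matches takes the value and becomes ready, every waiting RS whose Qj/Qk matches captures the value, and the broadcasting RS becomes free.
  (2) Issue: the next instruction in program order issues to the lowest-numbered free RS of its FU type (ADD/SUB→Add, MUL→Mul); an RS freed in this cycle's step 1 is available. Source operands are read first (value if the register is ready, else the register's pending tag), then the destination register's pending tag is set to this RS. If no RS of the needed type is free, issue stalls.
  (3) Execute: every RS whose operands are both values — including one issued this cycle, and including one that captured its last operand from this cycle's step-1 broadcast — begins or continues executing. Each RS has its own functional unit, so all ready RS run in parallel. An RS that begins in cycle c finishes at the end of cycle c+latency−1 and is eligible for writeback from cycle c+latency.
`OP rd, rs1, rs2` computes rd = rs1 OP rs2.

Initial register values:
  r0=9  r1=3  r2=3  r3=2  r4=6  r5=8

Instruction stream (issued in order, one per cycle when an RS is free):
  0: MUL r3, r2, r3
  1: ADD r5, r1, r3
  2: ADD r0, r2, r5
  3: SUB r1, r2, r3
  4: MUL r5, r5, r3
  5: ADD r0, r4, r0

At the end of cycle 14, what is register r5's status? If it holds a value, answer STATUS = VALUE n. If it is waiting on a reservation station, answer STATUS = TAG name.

c1: issue MUL r3<-Mul1 | r0:9,r1:3,r2:3,r3:Mul1,r4:6,r5:8
c2: issue ADD r5<-Add1 | r0:9,r1:3,r2:3,r3:Mul1,r4:6,r5:Add1
c3: issue ADD r0<-Add2 | r0:Add2,r1:3,r2:3,r3:Mul1,r4:6,r5:Add1
c4: issue SUB r1<-Add3 | r0:Add2,r1:Add3,r2:3,r3:Mul1,r4:6,r5:Add1
c5: CDB Mul1=6; issue MUL r5<-Mul1 | r0:Add2,r1:Add3,r2:3,r3:6,r4:6,r5:Mul1
c6: stall | r0:Add2,r1:Add3,r2:3,r3:6,r4:6,r5:Mul1
c7: stall | r0:Add2,r1:Add3,r2:3,r3:6,r4:6,r5:Mul1
c8: CDB Add1=9; issue ADD r0<-Add1 | r0:Add1,r1:Add3,r2:3,r3:6,r4:6,r5:Mul1
c9: CDB Add3=-3 | r0:Add1,r1:-3,r2:3,r3:6,r4:6,r5:Mul1
c10: - | r0:Add1,r1:-3,r2:3,r3:6,r4:6,r5:Mul1
c11: CDB Add2=12 | r0:Add1,r1:-3,r2:3,r3:6,r4:6,r5:Mul1
c12: CDB Mul1=54 | r0:Add1,r1:-3,r2:3,r3:6,r4:6,r5:54
c13: - | r0:Add1,r1:-3,r2:3,r3:6,r4:6,r5:54
c14: CDB Add1=18 | r0:18,r1:-3,r2:3,r3:6,r4:6,r5:54

STATUS = VALUE 54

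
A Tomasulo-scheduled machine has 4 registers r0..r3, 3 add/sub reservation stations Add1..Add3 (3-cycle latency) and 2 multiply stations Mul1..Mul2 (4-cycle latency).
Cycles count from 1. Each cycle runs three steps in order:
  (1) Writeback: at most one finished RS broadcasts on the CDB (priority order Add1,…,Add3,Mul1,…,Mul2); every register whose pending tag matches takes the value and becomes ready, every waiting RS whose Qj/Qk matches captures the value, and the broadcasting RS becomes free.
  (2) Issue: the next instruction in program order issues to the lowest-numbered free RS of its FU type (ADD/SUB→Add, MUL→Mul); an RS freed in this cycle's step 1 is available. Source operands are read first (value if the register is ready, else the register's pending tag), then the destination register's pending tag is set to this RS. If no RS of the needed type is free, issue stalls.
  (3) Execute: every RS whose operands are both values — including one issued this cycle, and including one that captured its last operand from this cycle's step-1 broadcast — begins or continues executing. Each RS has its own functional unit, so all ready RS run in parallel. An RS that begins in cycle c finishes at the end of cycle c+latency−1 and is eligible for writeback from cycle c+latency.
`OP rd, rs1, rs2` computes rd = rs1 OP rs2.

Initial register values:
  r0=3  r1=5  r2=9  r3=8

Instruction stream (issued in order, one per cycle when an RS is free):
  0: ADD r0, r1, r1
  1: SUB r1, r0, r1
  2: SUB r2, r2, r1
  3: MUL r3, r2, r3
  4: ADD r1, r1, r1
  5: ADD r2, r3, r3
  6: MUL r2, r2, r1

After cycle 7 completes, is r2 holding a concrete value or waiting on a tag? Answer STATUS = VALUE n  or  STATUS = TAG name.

STATUS = TAG Add2

c1: issue ADD r0<-Add1 | r0:Add1,r1:5,r2:9,r3:8
c2: issue SUB r1<-Add2 | r0:Add1,r1:Add2,r2:9,r3:8
c3: issue SUB r2<-Add3 | r0:Add1,r1:Add2,r2:Add3,r3:8
c4: CDB Add1=10; issue MUL r3<-Mul1 | r0:10,r1:Add2,r2:Add3,r3:Mul1
c5: issue ADD r1<-Add1 | r0:10,r1:Add1,r2:Add3,r3:Mul1
c6: stall | r0:10,r1:Add1,r2:Add3,r3:Mul1
c7: CDB Add2=5; issue ADD r2<-Add2 | r0:10,r1:Add1,r2:Add2,r3:Mul1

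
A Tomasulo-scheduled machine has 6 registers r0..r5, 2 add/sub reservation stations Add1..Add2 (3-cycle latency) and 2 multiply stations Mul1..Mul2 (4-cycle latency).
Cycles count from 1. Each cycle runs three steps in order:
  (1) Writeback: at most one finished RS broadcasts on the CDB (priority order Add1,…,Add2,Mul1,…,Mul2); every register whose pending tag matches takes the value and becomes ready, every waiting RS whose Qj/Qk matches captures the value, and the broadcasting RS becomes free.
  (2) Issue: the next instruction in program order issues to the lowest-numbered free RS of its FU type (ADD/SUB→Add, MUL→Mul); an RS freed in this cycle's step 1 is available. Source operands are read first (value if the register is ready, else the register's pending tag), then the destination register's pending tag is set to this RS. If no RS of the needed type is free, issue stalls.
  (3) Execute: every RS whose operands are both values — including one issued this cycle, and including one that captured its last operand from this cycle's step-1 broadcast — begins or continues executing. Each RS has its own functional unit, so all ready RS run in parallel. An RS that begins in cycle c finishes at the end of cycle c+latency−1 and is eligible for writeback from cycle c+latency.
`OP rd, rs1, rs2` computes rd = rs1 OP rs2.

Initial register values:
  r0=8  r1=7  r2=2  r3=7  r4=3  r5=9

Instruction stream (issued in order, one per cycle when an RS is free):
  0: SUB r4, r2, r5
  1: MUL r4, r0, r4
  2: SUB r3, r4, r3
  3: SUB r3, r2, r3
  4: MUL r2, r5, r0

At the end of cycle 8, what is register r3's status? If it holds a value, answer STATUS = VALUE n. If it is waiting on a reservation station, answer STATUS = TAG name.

STATUS = TAG Add1

c1: issue SUB r4<-Add1 | r0:8,r1:7,r2:2,r3:7,r4:Add1,r5:9
c2: issue MUL r4<-Mul1 | r0:8,r1:7,r2:2,r3:7,r4:Mul1,r5:9
c3: issue SUB r3<-Add2 | r0:8,r1:7,r2:2,r3:Add2,r4:Mul1,r5:9
c4: CDB Add1=-7; issue SUB r3<-Add1 | r0:8,r1:7,r2:2,r3:Add1,r4:Mul1,r5:9
c5: issue MUL r2<-Mul2 | r0:8,r1:7,r2:Mul2,r3:Add1,r4:Mul1,r5:9
c6: - | r0:8,r1:7,r2:Mul2,r3:Add1,r4:Mul1,r5:9
c7: - | r0:8,r1:7,r2:Mul2,r3:Add1,r4:Mul1,r5:9
c8: CDB Mul1=-56 | r0:8,r1:7,r2:Mul2,r3:Add1,r4:-56,r5:9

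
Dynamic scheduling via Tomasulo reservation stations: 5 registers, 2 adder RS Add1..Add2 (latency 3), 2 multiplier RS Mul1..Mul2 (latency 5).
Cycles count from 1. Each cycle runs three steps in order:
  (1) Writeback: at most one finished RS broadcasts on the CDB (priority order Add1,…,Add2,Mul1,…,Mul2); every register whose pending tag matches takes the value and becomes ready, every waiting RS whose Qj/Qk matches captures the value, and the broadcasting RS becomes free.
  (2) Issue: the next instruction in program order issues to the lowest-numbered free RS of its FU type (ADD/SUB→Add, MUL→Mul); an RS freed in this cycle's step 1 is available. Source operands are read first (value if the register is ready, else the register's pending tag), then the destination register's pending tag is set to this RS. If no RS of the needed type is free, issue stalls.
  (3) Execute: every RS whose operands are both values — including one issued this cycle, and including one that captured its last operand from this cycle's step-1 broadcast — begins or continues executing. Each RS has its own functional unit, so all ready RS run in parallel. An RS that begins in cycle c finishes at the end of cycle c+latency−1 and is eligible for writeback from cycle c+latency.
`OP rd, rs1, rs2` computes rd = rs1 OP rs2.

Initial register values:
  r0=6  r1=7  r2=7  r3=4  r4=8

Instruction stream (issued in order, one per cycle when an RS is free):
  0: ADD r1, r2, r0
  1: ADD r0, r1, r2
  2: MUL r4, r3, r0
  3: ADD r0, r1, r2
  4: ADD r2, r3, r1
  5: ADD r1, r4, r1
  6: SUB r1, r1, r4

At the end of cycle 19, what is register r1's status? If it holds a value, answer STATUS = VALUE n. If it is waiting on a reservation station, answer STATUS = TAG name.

cycle 1: issue ADD r1<-Add1 // r0:6,r1:Add1,r2:7,r3:4,r4:8
cycle 2: issue ADD r0<-Add2 // r0:Add2,r1:Add1,r2:7,r3:4,r4:8
cycle 3: issue MUL r4<-Mul1 // r0:Add2,r1:Add1,r2:7,r3:4,r4:Mul1
cycle 4: CDB Add1=13; issue ADD r0<-Add1 // r0:Add1,r1:13,r2:7,r3:4,r4:Mul1
cycle 5: stall // r0:Add1,r1:13,r2:7,r3:4,r4:Mul1
cycle 6: stall // r0:Add1,r1:13,r2:7,r3:4,r4:Mul1
cycle 7: CDB Add1=20; issue ADD r2<-Add1 // r0:20,r1:13,r2:Add1,r3:4,r4:Mul1
cycle 8: CDB Add2=20; issue ADD r1<-Add2 // r0:20,r1:Add2,r2:Add1,r3:4,r4:Mul1
cycle 9: stall // r0:20,r1:Add2,r2:Add1,r3:4,r4:Mul1
cycle 10: CDB Add1=17; issue SUB r1<-Add1 // r0:20,r1:Add1,r2:17,r3:4,r4:Mul1
cycle 11: - // r0:20,r1:Add1,r2:17,r3:4,r4:Mul1
cycle 12: - // r0:20,r1:Add1,r2:17,r3:4,r4:Mul1
cycle 13: CDB Mul1=80 // r0:20,r1:Add1,r2:17,r3:4,r4:80
cycle 14: - // r0:20,r1:Add1,r2:17,r3:4,r4:80
cycle 15: - // r0:20,r1:Add1,r2:17,r3:4,r4:80
cycle 16: CDB Add2=93 // r0:20,r1:Add1,r2:17,r3:4,r4:80
cycle 17: - // r0:20,r1:Add1,r2:17,r3:4,r4:80
cycle 18: - // r0:20,r1:Add1,r2:17,r3:4,r4:80
cycle 19: CDB Add1=13 // r0:20,r1:13,r2:17,r3:4,r4:80

STATUS = VALUE 13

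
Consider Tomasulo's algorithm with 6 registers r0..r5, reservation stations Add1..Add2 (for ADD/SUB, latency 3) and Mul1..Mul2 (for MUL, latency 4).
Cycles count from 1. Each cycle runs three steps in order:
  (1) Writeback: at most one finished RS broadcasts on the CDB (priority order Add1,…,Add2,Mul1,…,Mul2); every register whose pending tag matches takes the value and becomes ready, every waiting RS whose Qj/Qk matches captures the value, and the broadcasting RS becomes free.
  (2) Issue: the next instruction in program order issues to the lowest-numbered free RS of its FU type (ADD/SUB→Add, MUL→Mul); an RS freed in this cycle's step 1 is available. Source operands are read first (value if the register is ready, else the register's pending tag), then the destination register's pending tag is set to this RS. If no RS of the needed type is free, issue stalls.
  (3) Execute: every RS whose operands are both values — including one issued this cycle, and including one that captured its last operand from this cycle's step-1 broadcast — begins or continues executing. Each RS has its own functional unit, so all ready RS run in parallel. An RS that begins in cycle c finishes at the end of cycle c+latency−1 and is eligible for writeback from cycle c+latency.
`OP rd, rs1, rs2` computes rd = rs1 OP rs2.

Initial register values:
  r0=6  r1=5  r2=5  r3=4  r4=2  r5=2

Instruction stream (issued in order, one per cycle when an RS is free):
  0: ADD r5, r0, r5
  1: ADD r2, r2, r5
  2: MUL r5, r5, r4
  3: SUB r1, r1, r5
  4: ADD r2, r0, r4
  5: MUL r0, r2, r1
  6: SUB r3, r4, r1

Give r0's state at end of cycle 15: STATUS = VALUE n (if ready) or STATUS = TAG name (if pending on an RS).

STATUS = VALUE -88

  c1: issue ADD r5<-Add1  regs: r0:6,r1:5,r2:5,r3:4,r4:2,r5:Add1
  c2: issue ADD r2<-Add2  regs: r0:6,r1:5,r2:Add2,r3:4,r4:2,r5:Add1
  c3: issue MUL r5<-Mul1  regs: r0:6,r1:5,r2:Add2,r3:4,r4:2,r5:Mul1
  c4: CDB Add1=8; issue SUB r1<-Add1  regs: r0:6,r1:Add1,r2:Add2,r3:4,r4:2,r5:Mul1
  c5: stall  regs: r0:6,r1:Add1,r2:Add2,r3:4,r4:2,r5:Mul1
  c6: stall  regs: r0:6,r1:Add1,r2:Add2,r3:4,r4:2,r5:Mul1
  c7: CDB Add2=13; issue ADD r2<-Add2  regs: r0:6,r1:Add1,r2:Add2,r3:4,r4:2,r5:Mul1
  c8: CDB Mul1=16; issue MUL r0<-Mul1  regs: r0:Mul1,r1:Add1,r2:Add2,r3:4,r4:2,r5:16
  c9: stall  regs: r0:Mul1,r1:Add1,r2:Add2,r3:4,r4:2,r5:16
  c10: CDB Add2=8; issue SUB r3<-Add2  regs: r0:Mul1,r1:Add1,r2:8,r3:Add2,r4:2,r5:16
  c11: CDB Add1=-11  regs: r0:Mul1,r1:-11,r2:8,r3:Add2,r4:2,r5:16
  c12: -  regs: r0:Mul1,r1:-11,r2:8,r3:Add2,r4:2,r5:16
  c13: -  regs: r0:Mul1,r1:-11,r2:8,r3:Add2,r4:2,r5:16
  c14: CDB Add2=13  regs: r0:Mul1,r1:-11,r2:8,r3:13,r4:2,r5:16
  c15: CDB Mul1=-88  regs: r0:-88,r1:-11,r2:8,r3:13,r4:2,r5:16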